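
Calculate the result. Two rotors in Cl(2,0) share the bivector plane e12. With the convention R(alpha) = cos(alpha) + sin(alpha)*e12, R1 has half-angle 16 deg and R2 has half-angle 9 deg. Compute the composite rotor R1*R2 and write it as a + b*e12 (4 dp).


Same-plane rotors commute and their half-angles add:
R1*R2 = cos(a1 + a2) + sin(a1 + a2)*e12.
a1 + a2 = 16 + 9 = 25 deg
cos(25 deg) = 0.9063
sin(25 deg) = 0.4226
R1*R2 = 0.9063 + 0.4226*e12


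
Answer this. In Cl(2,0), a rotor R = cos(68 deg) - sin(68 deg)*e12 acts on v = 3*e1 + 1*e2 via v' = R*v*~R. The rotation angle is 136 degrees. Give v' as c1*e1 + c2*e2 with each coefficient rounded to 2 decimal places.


Rotor R = cos(68deg) - sin(68deg)*e12
Rotation angle theta = 2 * 68 = 136 degrees
v' = R*v*~R rotates v by theta.
cos(136deg) = -0.7193, sin(136deg) = 0.6947
v'_1 = 3*cos(136deg) - 1*sin(136deg)
= 3*(-0.7193) - 1*0.6947
= -2.85
v'_2 = 3*sin(136deg) + 1*cos(136deg)
= 3*0.6947 + 1*(-0.7193)
= 1.36
v' = -2.85*e1 + 1.36*e2


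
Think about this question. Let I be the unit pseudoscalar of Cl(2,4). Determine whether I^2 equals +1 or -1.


The pseudoscalar I = e1...e_n (product of all n generators) of Cl(p,q) satisfies I^2 = (-1)^(q + n(n-1)/2).
p = 2, q = 4, n = p + q = 6
n(n-1)/2 = 6 * 5 / 2 = 15
Exponent = q + n(n-1)/2 = 4 + 15 = 19
I^2 = (-1)^19 = -1


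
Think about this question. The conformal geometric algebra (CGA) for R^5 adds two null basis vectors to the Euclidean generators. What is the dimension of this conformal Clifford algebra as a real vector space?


The conformal model of R^5 uses Cl(6,1): the 5 Euclidean generators plus two extra orthogonal generators e+ (e+^2 = +1) and e- (e-^2 = -1), from which the null vectors e0, einf are built.
Number of generators m = 5 + 2 = 7.
dim Cl(p,q) = 2^m = 2^7 = 128


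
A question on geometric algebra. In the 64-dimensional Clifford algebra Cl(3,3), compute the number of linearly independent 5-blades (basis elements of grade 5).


Number of grade-k basis blades in Cl(p,q) with n = p + q is C(n, k).
n = 3 + 3 = 6
C(6, 5) = 6! / (5! * 1!)
= 720 / (120 * 1)
= 6


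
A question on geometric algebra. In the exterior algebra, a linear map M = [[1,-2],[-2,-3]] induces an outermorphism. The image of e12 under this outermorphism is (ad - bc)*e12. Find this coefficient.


The outermorphism of a linear map f sends e1^e2 to f(e1)^f(e2).
f(e1) = 1*e1 - 2*e2
f(e2) = -2*e1 - 3*e2
f(e1) ^ f(e2) = (1*e1 - 2*e2) ^ (-2*e1 - 3*e2)
= 1*(-3)*e12 + (-2)*(-2)*e21
= (-3 - 4)*e12
= -7*e12
Coefficient = -7


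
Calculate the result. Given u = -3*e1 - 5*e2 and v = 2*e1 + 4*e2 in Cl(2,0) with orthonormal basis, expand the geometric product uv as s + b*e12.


Expand: (-3*e1 - 5*e2)(2*e1 + 4*e2)
= (-3)*2*e1e1 + (-3)*4*e1e2 + (-5)*2*e2e1 + (-5)*4*e2e2
Using e1^2 = e2^2 = 1, e2e1 = -e1e2:
Scalar part s = (-3)*2 + (-5)*4 = -6 + (-20) = -26
Bivector part b = (-3)*4 - (-5)*2 = -12 - (-10) = -2
uv = -26 - 2*e12


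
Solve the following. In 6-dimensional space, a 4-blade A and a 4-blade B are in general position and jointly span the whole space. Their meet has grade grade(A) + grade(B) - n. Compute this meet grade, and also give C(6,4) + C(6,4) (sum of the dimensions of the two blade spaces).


Meet grade = grade(A) + grade(B) - n
= 4 + 4 - 6 = 2
C(6,4) = 15
C(6,4) = 15
dim_A + dim_B = 15 + 15 = 30


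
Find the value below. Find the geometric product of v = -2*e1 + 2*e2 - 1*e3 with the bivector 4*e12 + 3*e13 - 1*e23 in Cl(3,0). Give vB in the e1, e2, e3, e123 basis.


vB has grade-1 (vector) and grade-3 (trivector) parts: vB = (v _| B) + (v ^ B).
Vector part <vB>_1:
  e1: -v2*b12 - v3*b13 = -(2)*(4) - (-1)*(3) = -5
  e2: v1*b12 - v3*b23 = (-2)*(4) - (-1)*(-1) = -9
  e3: v1*b13 + v2*b23 = (-2)*(3) + (2)*(-1) = -8
Trivector part <vB>_3:
  e123: v1*b23 - v2*b13 + v3*b12 = (-2)*(-1) - (2)*(3) + (-1)*(4) = -8
vB = -5*e1 - 9*e2 - 8*e3 - 8*e123


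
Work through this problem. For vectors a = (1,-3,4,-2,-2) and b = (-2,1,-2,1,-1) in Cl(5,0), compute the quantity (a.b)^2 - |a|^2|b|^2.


a . b = 1*(-2) + (-3)*1 + 4*(-2) + (-2)*1 + (-2)*(-1)
= -2 + (-3) + (-8) + (-2) + 2 = -13
|a|^2 = 1^2 + (-3)^2 + 4^2 + (-2)^2 + (-2)^2 = 34
|b|^2 = (-2)^2 + 1^2 + (-2)^2 + 1^2 + (-1)^2 = 11
(a.b)^2 = (-13)^2 = 169
|a|^2 * |b|^2 = 34 * 11 = 374
Result = 169 - 374 = -205


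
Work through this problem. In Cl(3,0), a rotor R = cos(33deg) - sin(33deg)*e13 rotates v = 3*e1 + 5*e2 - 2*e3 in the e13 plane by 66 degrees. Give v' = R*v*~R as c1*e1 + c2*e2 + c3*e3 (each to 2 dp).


Rotor R = cos(33deg) - sin(33deg)*e13
Rotation angle theta = 2 * 33 = 66 degrees in the e13 plane (e1 -> e3).
The component perpendicular to the plane (e2) is invariant: v'_2 = v2 = 5.00
cos(66deg) = 0.4067, sin(66deg) = 0.9135
v'_1 = v1*cos(theta) - v3*sin(theta) = 3*0.4067 - (-2)*0.9135 = 3.05
v'_3 = v1*sin(theta) + v3*cos(theta) = 3*0.9135 + (-2)*0.4067 = 1.93
v' = 3.05*e1 + 5.00*e2 + 1.93*e3


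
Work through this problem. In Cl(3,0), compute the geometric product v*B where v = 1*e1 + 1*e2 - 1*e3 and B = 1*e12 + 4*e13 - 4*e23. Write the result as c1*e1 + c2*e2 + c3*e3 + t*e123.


vB has grade-1 (vector) and grade-3 (trivector) parts: vB = (v _| B) + (v ^ B).
Vector part <vB>_1:
  e1: -v2*b12 - v3*b13 = -(1)*(1) - (-1)*(4) = 3
  e2: v1*b12 - v3*b23 = (1)*(1) - (-1)*(-4) = -3
  e3: v1*b13 + v2*b23 = (1)*(4) + (1)*(-4) = 0
Trivector part <vB>_3:
  e123: v1*b23 - v2*b13 + v3*b12 = (1)*(-4) - (1)*(4) + (-1)*(1) = -9
vB = 3*e1 - 3*e2 + 0*e3 - 9*e123


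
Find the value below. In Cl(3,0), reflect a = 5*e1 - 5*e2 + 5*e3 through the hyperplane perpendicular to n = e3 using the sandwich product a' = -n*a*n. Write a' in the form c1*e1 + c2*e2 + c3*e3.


Reflection formula: a' = -n*a*n, with n = e3 (unit vector, n^2 = 1).
For reflection through hyperplane perp to e3:
The component along e3 flips sign, others stay.
a = (5, -5, 5)
a' = (5, -5, -5)
a' = 5*e1 - 5*e2 - 5*e3


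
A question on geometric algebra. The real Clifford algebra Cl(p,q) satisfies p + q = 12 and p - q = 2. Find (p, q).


We need p + q = 12 and p - q = 2.
Adding: 2p = 12 + 2 = 14, so p = 7.
Then q = 12 - 7 = 5.
(p, q) = (7, 5)


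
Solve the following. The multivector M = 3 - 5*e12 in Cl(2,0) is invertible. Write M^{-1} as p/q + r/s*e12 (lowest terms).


M = 3 - 5*e12, where e12^2 = -1.
Since M commutes with its reverse ~M = a - b*e12, M * ~M = a^2 - b^2*e12^2 = a^2 + b^2.
So M^{-1} = ~M / (a^2 + b^2) = (a - b*e12)/(a^2 + b^2).
a^2 + b^2 = 9 + 25 = 34
Scalar part = 3/34 = 3/34
Bivector coeff = 5/34 = 5/34
M^{-1} = 3/34 + 5/34*e12


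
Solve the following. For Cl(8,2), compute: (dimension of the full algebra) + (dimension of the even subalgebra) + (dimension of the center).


n = 8 + 2 = 10
Total dim = 2^10 = 1024
Even subalgebra dim = 2^9 = 512
n is even, so center dim = 1
Sum = 1024 + 512 + 1 = 1537


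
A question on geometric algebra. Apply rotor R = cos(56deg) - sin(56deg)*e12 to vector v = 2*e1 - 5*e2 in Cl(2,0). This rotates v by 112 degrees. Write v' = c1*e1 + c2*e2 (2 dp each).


Rotor R = cos(56deg) - sin(56deg)*e12
Rotation angle theta = 2 * 56 = 112 degrees
v' = R*v*~R rotates v by theta.
cos(112deg) = -0.3746, sin(112deg) = 0.9272
v'_1 = 2*cos(112deg) - (-5)*sin(112deg)
= 2*(-0.3746) - (-5)*0.9272
= 3.89
v'_2 = 2*sin(112deg) + (-5)*cos(112deg)
= 2*0.9272 + (-5)*(-0.3746)
= 3.73
v' = 3.89*e1 + 3.73*e2


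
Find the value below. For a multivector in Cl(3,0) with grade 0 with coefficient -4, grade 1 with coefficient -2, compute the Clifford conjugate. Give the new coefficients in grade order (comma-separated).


Clifford conjugate sign for grade k: (-1)^(k(k+1)/2)
Grade 0: (-1)^(0*1/2) = (-1)^0 = 1, coeff -4 -> -4
Grade 1: (-1)^(1*2/2) = (-1)^1 = -1, coeff -2 -> 2
Conjugated coefficients: -4, 2


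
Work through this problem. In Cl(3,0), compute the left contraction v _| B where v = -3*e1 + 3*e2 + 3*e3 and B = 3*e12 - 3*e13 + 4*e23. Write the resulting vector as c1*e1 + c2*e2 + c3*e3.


Left contraction v _| B = <vB>_1 (grade-1 part of the geometric product vB).
Using e1_|e12 = e2, e2_|e12 = -e1, e1_|e13 = e3, e3_|e13 = -e1, e2_|e23 = e3, e3_|e23 = -e2:
e1 coeff: -v2*b12 - v3*b13 = -(3)*(3) - (3)*(-3) = 0
e2 coeff: v1*b12 - v3*b23 = (-3)*(3) - (3)*(4) = -21
e3 coeff: v1*b13 + v2*b23 = (-3)*(-3) + (3)*(4) = 21
v _| B = 0*e1 - 21*e2 + 21*e3


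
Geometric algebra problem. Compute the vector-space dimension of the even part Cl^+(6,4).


Even subalgebra dimension = 2^(n-1)
n = 6 + 4 = 10
2^(10 - 1) = 2^9 = 512
Verification: sum of C(10,k) for even k = 1 + 45 + 210 + 210 + 45 + 1 = 512
Result = 512


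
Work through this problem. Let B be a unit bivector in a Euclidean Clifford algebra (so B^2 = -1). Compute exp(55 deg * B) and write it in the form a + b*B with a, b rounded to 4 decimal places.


For a unit bivector B with B^2 = -1, the exponential series gives
e^(theta*B) = cos(theta) + sin(theta)*B (the GA analogue of Euler's formula).
theta = 55 degrees = 0.959931 rad
cos(55 deg) = 0.5736
sin(55 deg) = 0.8192
exp(theta*B) = 0.5736 + 0.8192*B


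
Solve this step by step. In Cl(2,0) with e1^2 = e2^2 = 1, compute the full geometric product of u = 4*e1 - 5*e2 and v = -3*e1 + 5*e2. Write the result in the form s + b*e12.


Expand: (4*e1 - 5*e2)(-3*e1 + 5*e2)
= 4*(-3)*e1e1 + 4*5*e1e2 + (-5)*(-3)*e2e1 + (-5)*5*e2e2
Using e1^2 = e2^2 = 1, e2e1 = -e1e2:
Scalar part s = 4*(-3) + (-5)*5 = -12 + (-25) = -37
Bivector part b = 4*5 - (-5)*(-3) = 20 - 15 = 5
uv = -37 + 5*e12


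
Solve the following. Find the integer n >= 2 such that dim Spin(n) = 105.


dim Spin(n) = dim so(n) = n(n-1)/2.
Solve n(n-1)/2 = 105, i.e. n^2 - n - 210 = 0.
Discriminant = 1 + 8*105 = 841
n = (1 + sqrt(841))/2 = (1 + 29)/2 = 15


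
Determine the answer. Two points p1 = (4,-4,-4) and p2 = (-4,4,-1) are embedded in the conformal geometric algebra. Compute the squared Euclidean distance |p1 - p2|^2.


p1 - p2 = (8, -8, -3)
|p1 - p2|^2 = 8^2 + (-8)^2 + (-3)^2
= 64 + 64 + 9
= 137


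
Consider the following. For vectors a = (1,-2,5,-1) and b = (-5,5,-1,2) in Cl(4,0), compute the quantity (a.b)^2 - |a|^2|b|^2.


a . b = 1*(-5) + (-2)*5 + 5*(-1) + (-1)*2
= -5 + (-10) + (-5) + (-2) = -22
|a|^2 = 1^2 + (-2)^2 + 5^2 + (-1)^2 = 31
|b|^2 = (-5)^2 + 5^2 + (-1)^2 + 2^2 = 55
(a.b)^2 = (-22)^2 = 484
|a|^2 * |b|^2 = 31 * 55 = 1705
Result = 484 - 1705 = -1221


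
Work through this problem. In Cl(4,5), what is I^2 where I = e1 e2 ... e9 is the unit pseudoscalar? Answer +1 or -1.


The pseudoscalar I = e1...e_n (product of all n generators) of Cl(p,q) satisfies I^2 = (-1)^(q + n(n-1)/2).
p = 4, q = 5, n = p + q = 9
n(n-1)/2 = 9 * 8 / 2 = 36
Exponent = q + n(n-1)/2 = 5 + 36 = 41
I^2 = (-1)^41 = -1


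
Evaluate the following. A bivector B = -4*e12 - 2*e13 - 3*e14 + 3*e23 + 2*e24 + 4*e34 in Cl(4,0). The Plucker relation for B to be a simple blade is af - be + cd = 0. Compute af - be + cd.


Plucker relation: af - be + cd
a*f = (-4)*4 = -16
b*e = (-2)*2 = -4
c*d = (-3)*3 = -9
af - be + cd = -16 - (-4) + (-9)
= -21


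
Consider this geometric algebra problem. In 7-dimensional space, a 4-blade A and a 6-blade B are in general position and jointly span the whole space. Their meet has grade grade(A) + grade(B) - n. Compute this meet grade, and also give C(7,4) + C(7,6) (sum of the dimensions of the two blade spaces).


Meet grade = grade(A) + grade(B) - n
= 4 + 6 - 7 = 3
C(7,4) = 35
C(7,6) = 7
dim_A + dim_B = 35 + 7 = 42


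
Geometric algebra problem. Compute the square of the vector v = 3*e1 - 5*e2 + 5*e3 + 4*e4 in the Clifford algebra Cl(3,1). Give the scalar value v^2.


v^2 = sum of c_i^2 * e_i^2
Positive signature terms (e_i^2 = +1): 3^2 + (-5)^2 + 5^2 = 59
Negative signature terms (e_j^2 = -1): 4^2 = 16
v^2 = 59 - 16 = 43


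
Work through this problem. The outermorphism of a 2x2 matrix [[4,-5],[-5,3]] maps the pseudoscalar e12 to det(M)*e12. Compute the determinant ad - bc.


The outermorphism of a linear map f sends e1^e2 to f(e1)^f(e2).
f(e1) = 4*e1 - 5*e2
f(e2) = -5*e1 + 3*e2
f(e1) ^ f(e2) = (4*e1 - 5*e2) ^ (-5*e1 + 3*e2)
= 4*3*e12 + (-5)*(-5)*e21
= (12 - 25)*e12
= -13*e12
Coefficient = -13


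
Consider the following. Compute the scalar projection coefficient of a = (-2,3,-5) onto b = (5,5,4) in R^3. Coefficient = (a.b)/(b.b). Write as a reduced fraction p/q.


Projection coefficient = (a . b) / (b . b)
a . b = (-2)*5 + 3*5 + (-5)*4
= -10 + 15 + (-20) = -15
b . b = 5^2 + 5^2 + 4^2
= 25 + 25 + 16 = 66
Coefficient = -15/66
In lowest terms: -5/22


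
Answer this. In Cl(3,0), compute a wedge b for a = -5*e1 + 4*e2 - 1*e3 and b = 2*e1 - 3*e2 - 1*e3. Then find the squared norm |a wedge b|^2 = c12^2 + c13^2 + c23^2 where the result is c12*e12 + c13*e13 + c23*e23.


a wedge b = (a1*b2 - a2*b1)*e12 + (a1*b3 - a3*b1)*e13 + (a2*b3 - a3*b2)*e23
e12 coeff: (-5)*(-3) - 4*2 = 15 - 8 = 7
e13 coeff: (-5)*(-1) - (-1)*2 = 5 - (-2) = 7
e23 coeff: 4*(-1) - (-1)*(-3) = -4 - 3 = -7
|a wedge b|^2 = 7^2 + 7^2 + (-7)^2
= 49 + 49 + 49
= 147


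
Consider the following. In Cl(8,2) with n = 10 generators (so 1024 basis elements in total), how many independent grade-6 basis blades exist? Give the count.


Number of grade-k basis blades in Cl(p,q) with n = p + q is C(n, k).
n = 8 + 2 = 10
C(10, 6) = 10! / (6! * 4!)
= 3628800 / (720 * 24)
= 210


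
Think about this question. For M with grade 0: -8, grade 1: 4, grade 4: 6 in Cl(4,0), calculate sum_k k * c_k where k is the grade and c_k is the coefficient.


Grade-weighted sum = sum of grade_k * coefficient_k
0*(-8) = 0
1*4 = 4
4*6 = 24
Total = 0 + 4 + 24 = 28


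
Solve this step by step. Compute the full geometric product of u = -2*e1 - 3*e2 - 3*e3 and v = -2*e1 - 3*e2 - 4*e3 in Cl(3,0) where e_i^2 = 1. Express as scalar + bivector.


In Cl(3,0): e_i^2 = 1, e_ie_j = -e_je_i for i != j.
Scalar part = u . v = (-2)*(-2) + (-3)*(-3) + (-3)*(-4)
= 4 + 9 + 12 = 25
e12 coeff = (-2)*(-3) - (-3)*(-2) = 6 - 6 = 0
e13 coeff = (-2)*(-4) - (-3)*(-2) = 8 - 6 = 2
e23 coeff = (-3)*(-4) - (-3)*(-3) = 12 - 9 = 3
uv = 25 + 0*e12 + 2*e13 + 3*e23


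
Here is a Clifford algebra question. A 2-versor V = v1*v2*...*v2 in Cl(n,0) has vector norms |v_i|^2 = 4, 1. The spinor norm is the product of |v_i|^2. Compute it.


Spinor norm N(V) = |v1|^2 * |v2|^2 * ... * |v2|^2
= 4 * 1
Running product: 4, 4
N(V) = 4


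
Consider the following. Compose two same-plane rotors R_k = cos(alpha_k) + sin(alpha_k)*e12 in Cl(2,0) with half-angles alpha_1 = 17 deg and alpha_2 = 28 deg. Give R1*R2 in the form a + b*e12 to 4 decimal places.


Same-plane rotors commute and their half-angles add:
R1*R2 = cos(a1 + a2) + sin(a1 + a2)*e12.
a1 + a2 = 17 + 28 = 45 deg
cos(45 deg) = 0.7071
sin(45 deg) = 0.7071
R1*R2 = 0.7071 + 0.7071*e12


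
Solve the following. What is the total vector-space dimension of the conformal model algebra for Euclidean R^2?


The conformal model of R^2 uses Cl(3,1): the 2 Euclidean generators plus two extra orthogonal generators e+ (e+^2 = +1) and e- (e-^2 = -1), from which the null vectors e0, einf are built.
Number of generators m = 2 + 2 = 4.
dim Cl(p,q) = 2^m = 2^4 = 16


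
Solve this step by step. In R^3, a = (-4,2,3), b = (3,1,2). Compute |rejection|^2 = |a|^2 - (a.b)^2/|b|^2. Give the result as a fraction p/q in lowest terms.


|a|^2 = (-4)^2 + 2^2 + 3^2 = 29
|b|^2 = 3^2 + 1^2 + 2^2 = 14
a . b = (-4)*3 + 2*1 + 3*2 = -4
(a.b)^2 = (-4)^2 = 16
|rej|^2 = 29 - 16/14
= (406 - 16)/14
= 390/14
In lowest terms: 195/7


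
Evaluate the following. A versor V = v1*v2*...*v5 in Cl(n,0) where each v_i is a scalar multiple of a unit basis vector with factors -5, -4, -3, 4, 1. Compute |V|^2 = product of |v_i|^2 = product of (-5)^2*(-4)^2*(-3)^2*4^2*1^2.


Each vector v_i has |v_i|^2 = s_i^2
Squared scales: (-5)^2 = 25, (-4)^2 = 16, (-3)^2 = 9, 4^2 = 16, 1^2 = 1
|V|^2 = 25 * 16 * 9 * 16 * 1
= 57600


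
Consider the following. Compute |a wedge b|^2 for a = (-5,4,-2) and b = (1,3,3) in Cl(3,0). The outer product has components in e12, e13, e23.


a wedge b = (a1*b2 - a2*b1)*e12 + (a1*b3 - a3*b1)*e13 + (a2*b3 - a3*b2)*e23
e12 coeff: (-5)*3 - 4*1 = -15 - 4 = -19
e13 coeff: (-5)*3 - (-2)*1 = -15 - (-2) = -13
e23 coeff: 4*3 - (-2)*3 = 12 - (-6) = 18
|a wedge b|^2 = (-19)^2 + (-13)^2 + 18^2
= 361 + 169 + 324
= 854


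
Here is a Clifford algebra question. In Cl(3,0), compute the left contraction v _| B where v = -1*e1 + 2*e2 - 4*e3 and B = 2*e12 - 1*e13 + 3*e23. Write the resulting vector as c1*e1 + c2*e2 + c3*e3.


Left contraction v _| B = <vB>_1 (grade-1 part of the geometric product vB).
Using e1_|e12 = e2, e2_|e12 = -e1, e1_|e13 = e3, e3_|e13 = -e1, e2_|e23 = e3, e3_|e23 = -e2:
e1 coeff: -v2*b12 - v3*b13 = -(2)*(2) - (-4)*(-1) = -8
e2 coeff: v1*b12 - v3*b23 = (-1)*(2) - (-4)*(3) = 10
e3 coeff: v1*b13 + v2*b23 = (-1)*(-1) + (2)*(3) = 7
v _| B = -8*e1 + 10*e2 + 7*e3


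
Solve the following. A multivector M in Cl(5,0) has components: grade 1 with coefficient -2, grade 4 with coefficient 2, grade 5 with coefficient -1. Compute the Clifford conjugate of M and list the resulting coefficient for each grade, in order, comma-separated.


Clifford conjugate sign for grade k: (-1)^(k(k+1)/2)
Grade 1: (-1)^(1*2/2) = (-1)^1 = -1, coeff -2 -> 2
Grade 4: (-1)^(4*5/2) = (-1)^10 = 1, coeff 2 -> 2
Grade 5: (-1)^(5*6/2) = (-1)^15 = -1, coeff -1 -> 1
Conjugated coefficients: 2, 2, 1


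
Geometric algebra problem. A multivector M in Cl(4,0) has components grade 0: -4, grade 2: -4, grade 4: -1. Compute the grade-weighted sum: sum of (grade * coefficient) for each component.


Grade-weighted sum = sum of grade_k * coefficient_k
0*(-4) = 0
2*(-4) = -8
4*(-1) = -4
Total = 0 + (-8) + (-4) = -12


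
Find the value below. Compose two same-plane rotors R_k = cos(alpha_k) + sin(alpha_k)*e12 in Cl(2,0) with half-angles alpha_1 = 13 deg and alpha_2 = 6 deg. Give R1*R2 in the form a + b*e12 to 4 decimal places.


Same-plane rotors commute and their half-angles add:
R1*R2 = cos(a1 + a2) + sin(a1 + a2)*e12.
a1 + a2 = 13 + 6 = 19 deg
cos(19 deg) = 0.9455
sin(19 deg) = 0.3256
R1*R2 = 0.9455 + 0.3256*e12


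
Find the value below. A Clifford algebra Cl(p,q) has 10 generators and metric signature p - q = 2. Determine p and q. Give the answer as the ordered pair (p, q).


We need p + q = 10 and p - q = 2.
Adding: 2p = 10 + 2 = 12, so p = 6.
Then q = 10 - 6 = 4.
(p, q) = (6, 4)


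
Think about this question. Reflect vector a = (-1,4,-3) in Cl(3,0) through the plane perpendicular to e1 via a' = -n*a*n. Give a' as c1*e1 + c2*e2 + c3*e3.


Reflection formula: a' = -n*a*n, with n = e1 (unit vector, n^2 = 1).
For reflection through hyperplane perp to e1:
The component along e1 flips sign, others stay.
a = (-1, 4, -3)
a' = (1, 4, -3)
a' = 1*e1 + 4*e2 - 3*e3


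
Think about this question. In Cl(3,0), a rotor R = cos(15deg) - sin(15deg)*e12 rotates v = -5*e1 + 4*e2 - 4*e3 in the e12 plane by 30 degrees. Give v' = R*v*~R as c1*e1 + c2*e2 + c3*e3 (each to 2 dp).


Rotor R = cos(15deg) - sin(15deg)*e12
Rotation angle theta = 2 * 15 = 30 degrees in the e12 plane (e1 -> e2).
The component perpendicular to the plane (e3) is invariant: v'_3 = v3 = -4.00
cos(30deg) = 0.8660, sin(30deg) = 0.5000
v'_1 = v1*cos(theta) - v2*sin(theta) = -5*0.8660 - 4*0.5000 = -6.33
v'_2 = v1*sin(theta) + v2*cos(theta) = -5*0.5000 + 4*0.8660 = 0.96
v' = -6.33*e1 + 0.96*e2 - 4.00*e3


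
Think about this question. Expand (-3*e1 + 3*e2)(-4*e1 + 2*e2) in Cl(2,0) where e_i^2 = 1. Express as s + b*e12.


Expand: (-3*e1 + 3*e2)(-4*e1 + 2*e2)
= (-3)*(-4)*e1e1 + (-3)*2*e1e2 + 3*(-4)*e2e1 + 3*2*e2e2
Using e1^2 = e2^2 = 1, e2e1 = -e1e2:
Scalar part s = (-3)*(-4) + 3*2 = 12 + 6 = 18
Bivector part b = (-3)*2 - 3*(-4) = -6 - (-12) = 6
uv = 18 + 6*e12


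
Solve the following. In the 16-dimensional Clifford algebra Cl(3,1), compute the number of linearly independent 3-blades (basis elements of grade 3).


Number of grade-k basis blades in Cl(p,q) with n = p + q is C(n, k).
n = 3 + 1 = 4
C(4, 3) = 4! / (3! * 1!)
= 24 / (6 * 1)
= 4


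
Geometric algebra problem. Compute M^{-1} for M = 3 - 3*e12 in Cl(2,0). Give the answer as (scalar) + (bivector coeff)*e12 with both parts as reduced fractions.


M = 3 - 3*e12, where e12^2 = -1.
Since M commutes with its reverse ~M = a - b*e12, M * ~M = a^2 - b^2*e12^2 = a^2 + b^2.
So M^{-1} = ~M / (a^2 + b^2) = (a - b*e12)/(a^2 + b^2).
a^2 + b^2 = 9 + 9 = 18
Scalar part = 3/18 = 1/6
Bivector coeff = 3/18 = 1/6
M^{-1} = 1/6 + 1/6*e12


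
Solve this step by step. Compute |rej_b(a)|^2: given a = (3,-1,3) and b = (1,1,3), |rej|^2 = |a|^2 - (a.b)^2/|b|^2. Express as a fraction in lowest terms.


|a|^2 = 3^2 + (-1)^2 + 3^2 = 19
|b|^2 = 1^2 + 1^2 + 3^2 = 11
a . b = 3*1 + (-1)*1 + 3*3 = 11
(a.b)^2 = 11^2 = 121
|rej|^2 = 19 - 121/11
= (209 - 121)/11
= 88/11
In lowest terms: 8/1


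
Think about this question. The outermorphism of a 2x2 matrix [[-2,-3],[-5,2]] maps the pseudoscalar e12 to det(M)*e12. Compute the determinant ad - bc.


The outermorphism of a linear map f sends e1^e2 to f(e1)^f(e2).
f(e1) = -2*e1 - 5*e2
f(e2) = -3*e1 + 2*e2
f(e1) ^ f(e2) = (-2*e1 - 5*e2) ^ (-3*e1 + 2*e2)
= (-2)*2*e12 + (-5)*(-3)*e21
= (-4 - 15)*e12
= -19*e12
Coefficient = -19


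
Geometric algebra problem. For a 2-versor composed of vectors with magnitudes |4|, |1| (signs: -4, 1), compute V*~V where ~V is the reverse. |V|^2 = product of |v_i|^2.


Each vector v_i has |v_i|^2 = s_i^2
Squared scales: (-4)^2 = 16, 1^2 = 1
|V|^2 = 16 * 1
= 16


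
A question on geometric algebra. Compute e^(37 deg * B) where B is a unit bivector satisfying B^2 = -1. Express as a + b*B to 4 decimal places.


For a unit bivector B with B^2 = -1, the exponential series gives
e^(theta*B) = cos(theta) + sin(theta)*B (the GA analogue of Euler's formula).
theta = 37 degrees = 0.645772 rad
cos(37 deg) = 0.7986
sin(37 deg) = 0.6018
exp(theta*B) = 0.7986 + 0.6018*B


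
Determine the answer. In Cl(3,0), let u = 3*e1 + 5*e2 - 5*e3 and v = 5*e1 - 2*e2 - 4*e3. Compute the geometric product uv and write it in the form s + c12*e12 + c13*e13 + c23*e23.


In Cl(3,0): e_i^2 = 1, e_ie_j = -e_je_i for i != j.
Scalar part = u . v = 3*5 + 5*(-2) + (-5)*(-4)
= 15 + (-10) + 20 = 25
e12 coeff = 3*(-2) - 5*5 = -6 - 25 = -31
e13 coeff = 3*(-4) - (-5)*5 = -12 - (-25) = 13
e23 coeff = 5*(-4) - (-5)*(-2) = -20 - 10 = -30
uv = 25 - 31*e12 + 13*e13 - 30*e23


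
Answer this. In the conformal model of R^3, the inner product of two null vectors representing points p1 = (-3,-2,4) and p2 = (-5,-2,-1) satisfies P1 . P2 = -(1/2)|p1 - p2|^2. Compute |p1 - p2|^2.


p1 - p2 = (2, 0, 5)
|p1 - p2|^2 = 2^2 + 0^2 + 5^2
= 4 + 0 + 25
= 29


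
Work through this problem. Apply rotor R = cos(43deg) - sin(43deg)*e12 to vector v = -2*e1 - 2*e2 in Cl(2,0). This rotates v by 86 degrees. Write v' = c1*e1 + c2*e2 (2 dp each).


Rotor R = cos(43deg) - sin(43deg)*e12
Rotation angle theta = 2 * 43 = 86 degrees
v' = R*v*~R rotates v by theta.
cos(86deg) = 0.0698, sin(86deg) = 0.9976
v'_1 = -2*cos(86deg) - (-2)*sin(86deg)
= -2*0.0698 - (-2)*0.9976
= 1.86
v'_2 = -2*sin(86deg) + (-2)*cos(86deg)
= -2*0.9976 + (-2)*0.0698
= -2.13
v' = 1.86*e1 - 2.13*e2


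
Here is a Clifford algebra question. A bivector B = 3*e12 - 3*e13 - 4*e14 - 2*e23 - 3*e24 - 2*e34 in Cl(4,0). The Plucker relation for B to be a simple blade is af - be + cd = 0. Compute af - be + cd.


Plucker relation: af - be + cd
a*f = 3*(-2) = -6
b*e = (-3)*(-3) = 9
c*d = (-4)*(-2) = 8
af - be + cd = -6 - 9 + 8
= -7


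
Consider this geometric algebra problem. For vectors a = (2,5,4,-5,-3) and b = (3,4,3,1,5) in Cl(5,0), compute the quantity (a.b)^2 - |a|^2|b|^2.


a . b = 2*3 + 5*4 + 4*3 + (-5)*1 + (-3)*5
= 6 + 20 + 12 + (-5) + (-15) = 18
|a|^2 = 2^2 + 5^2 + 4^2 + (-5)^2 + (-3)^2 = 79
|b|^2 = 3^2 + 4^2 + 3^2 + 1^2 + 5^2 = 60
(a.b)^2 = 18^2 = 324
|a|^2 * |b|^2 = 79 * 60 = 4740
Result = 324 - 4740 = -4416


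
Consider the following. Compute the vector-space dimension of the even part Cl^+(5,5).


Even subalgebra dimension = 2^(n-1)
n = 5 + 5 = 10
2^(10 - 1) = 2^9 = 512
Verification: sum of C(10,k) for even k = 1 + 45 + 210 + 210 + 45 + 1 = 512
Result = 512


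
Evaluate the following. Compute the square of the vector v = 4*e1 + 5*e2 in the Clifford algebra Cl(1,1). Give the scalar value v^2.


v^2 = sum of c_i^2 * e_i^2
Positive signature terms (e_i^2 = +1): 4^2 = 16
Negative signature terms (e_j^2 = -1): 5^2 = 25
v^2 = 16 - 25 = -9


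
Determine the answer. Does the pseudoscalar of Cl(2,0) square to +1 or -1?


The pseudoscalar I = e1...e_n (product of all n generators) of Cl(p,q) satisfies I^2 = (-1)^(q + n(n-1)/2).
p = 2, q = 0, n = p + q = 2
n(n-1)/2 = 2 * 1 / 2 = 1
Exponent = q + n(n-1)/2 = 0 + 1 = 1
I^2 = (-1)^1 = -1


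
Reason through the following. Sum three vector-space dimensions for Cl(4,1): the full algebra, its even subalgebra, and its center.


n = 4 + 1 = 5
Total dim = 2^5 = 32
Even subalgebra dim = 2^4 = 16
n is odd, so center dim = 2
Sum = 32 + 16 + 2 = 50


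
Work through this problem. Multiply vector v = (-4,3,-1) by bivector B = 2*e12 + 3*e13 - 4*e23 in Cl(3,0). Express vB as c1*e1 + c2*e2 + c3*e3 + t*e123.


vB has grade-1 (vector) and grade-3 (trivector) parts: vB = (v _| B) + (v ^ B).
Vector part <vB>_1:
  e1: -v2*b12 - v3*b13 = -(3)*(2) - (-1)*(3) = -3
  e2: v1*b12 - v3*b23 = (-4)*(2) - (-1)*(-4) = -12
  e3: v1*b13 + v2*b23 = (-4)*(3) + (3)*(-4) = -24
Trivector part <vB>_3:
  e123: v1*b23 - v2*b13 + v3*b12 = (-4)*(-4) - (3)*(3) + (-1)*(2) = 5
vB = -3*e1 - 12*e2 - 24*e3 + 5*e123


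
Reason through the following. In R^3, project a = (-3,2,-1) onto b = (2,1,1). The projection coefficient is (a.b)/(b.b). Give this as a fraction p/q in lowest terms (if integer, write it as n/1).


Projection coefficient = (a . b) / (b . b)
a . b = (-3)*2 + 2*1 + (-1)*1
= -6 + 2 + (-1) = -5
b . b = 2^2 + 1^2 + 1^2
= 4 + 1 + 1 = 6
Coefficient = -5/6
In lowest terms: -5/6


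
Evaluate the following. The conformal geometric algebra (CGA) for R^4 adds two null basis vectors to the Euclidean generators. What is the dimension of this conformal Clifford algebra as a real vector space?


The conformal model of R^4 uses Cl(5,1): the 4 Euclidean generators plus two extra orthogonal generators e+ (e+^2 = +1) and e- (e-^2 = -1), from which the null vectors e0, einf are built.
Number of generators m = 4 + 2 = 6.
dim Cl(p,q) = 2^m = 2^6 = 64


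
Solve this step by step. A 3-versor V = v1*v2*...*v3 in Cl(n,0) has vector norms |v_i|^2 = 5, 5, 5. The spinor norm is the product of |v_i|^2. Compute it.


Spinor norm N(V) = |v1|^2 * |v2|^2 * ... * |v3|^2
= 5 * 5 * 5
Running product: 5, 25, 125
N(V) = 125


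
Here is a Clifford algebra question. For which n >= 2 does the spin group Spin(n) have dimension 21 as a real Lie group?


dim Spin(n) = dim so(n) = n(n-1)/2.
Solve n(n-1)/2 = 21, i.e. n^2 - n - 42 = 0.
Discriminant = 1 + 8*21 = 169
n = (1 + sqrt(169))/2 = (1 + 13)/2 = 7


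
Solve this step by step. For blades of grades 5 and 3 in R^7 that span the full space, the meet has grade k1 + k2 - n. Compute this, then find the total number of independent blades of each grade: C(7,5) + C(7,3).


Meet grade = grade(A) + grade(B) - n
= 5 + 3 - 7 = 1
C(7,5) = 21
C(7,3) = 35
dim_A + dim_B = 21 + 35 = 56


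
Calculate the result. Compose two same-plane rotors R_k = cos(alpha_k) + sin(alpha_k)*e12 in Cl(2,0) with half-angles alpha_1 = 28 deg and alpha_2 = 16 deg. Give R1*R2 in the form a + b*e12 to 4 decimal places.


Same-plane rotors commute and their half-angles add:
R1*R2 = cos(a1 + a2) + sin(a1 + a2)*e12.
a1 + a2 = 28 + 16 = 44 deg
cos(44 deg) = 0.7193
sin(44 deg) = 0.6947
R1*R2 = 0.7193 + 0.6947*e12


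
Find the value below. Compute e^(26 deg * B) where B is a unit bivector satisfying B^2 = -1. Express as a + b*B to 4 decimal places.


For a unit bivector B with B^2 = -1, the exponential series gives
e^(theta*B) = cos(theta) + sin(theta)*B (the GA analogue of Euler's formula).
theta = 26 degrees = 0.453786 rad
cos(26 deg) = 0.8988
sin(26 deg) = 0.4384
exp(theta*B) = 0.8988 + 0.4384*B


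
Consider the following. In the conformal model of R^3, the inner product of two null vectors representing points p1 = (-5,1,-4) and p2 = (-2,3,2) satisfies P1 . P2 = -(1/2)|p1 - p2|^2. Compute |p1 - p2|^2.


p1 - p2 = (-3, -2, -6)
|p1 - p2|^2 = (-3)^2 + (-2)^2 + (-6)^2
= 9 + 4 + 36
= 49


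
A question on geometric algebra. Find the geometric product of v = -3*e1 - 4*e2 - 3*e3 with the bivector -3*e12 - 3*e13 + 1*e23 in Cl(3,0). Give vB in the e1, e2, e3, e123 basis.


vB has grade-1 (vector) and grade-3 (trivector) parts: vB = (v _| B) + (v ^ B).
Vector part <vB>_1:
  e1: -v2*b12 - v3*b13 = -(-4)*(-3) - (-3)*(-3) = -21
  e2: v1*b12 - v3*b23 = (-3)*(-3) - (-3)*(1) = 12
  e3: v1*b13 + v2*b23 = (-3)*(-3) + (-4)*(1) = 5
Trivector part <vB>_3:
  e123: v1*b23 - v2*b13 + v3*b12 = (-3)*(1) - (-4)*(-3) + (-3)*(-3) = -6
vB = -21*e1 + 12*e2 + 5*e3 - 6*e123


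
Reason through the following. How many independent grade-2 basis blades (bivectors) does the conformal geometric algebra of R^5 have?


The conformal model of R^5 uses Cl(6,1) with m = 5 + 2 = 7 generators.
Number of grade-2 blades = C(m, 2) = C(7, 2)
= 7*6/2 = 21


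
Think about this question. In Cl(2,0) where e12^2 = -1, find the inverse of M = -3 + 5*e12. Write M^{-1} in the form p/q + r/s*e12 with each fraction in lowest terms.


M = -3 + 5*e12, where e12^2 = -1.
Since M commutes with its reverse ~M = a - b*e12, M * ~M = a^2 - b^2*e12^2 = a^2 + b^2.
So M^{-1} = ~M / (a^2 + b^2) = (a - b*e12)/(a^2 + b^2).
a^2 + b^2 = 9 + 25 = 34
Scalar part = -3/34 = -3/34
Bivector coeff = -5/34 = -5/34
M^{-1} = -3/34 - 5/34*e12


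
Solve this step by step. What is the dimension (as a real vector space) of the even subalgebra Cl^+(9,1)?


Even subalgebra dimension = 2^(n-1)
n = 9 + 1 = 10
2^(10 - 1) = 2^9 = 512
Verification: sum of C(10,k) for even k = 1 + 45 + 210 + 210 + 45 + 1 = 512
Result = 512


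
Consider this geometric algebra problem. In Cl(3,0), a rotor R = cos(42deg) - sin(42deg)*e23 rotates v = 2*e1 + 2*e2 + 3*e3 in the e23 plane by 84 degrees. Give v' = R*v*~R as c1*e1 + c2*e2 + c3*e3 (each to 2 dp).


Rotor R = cos(42deg) - sin(42deg)*e23
Rotation angle theta = 2 * 42 = 84 degrees in the e23 plane (e2 -> e3).
The component perpendicular to the plane (e1) is invariant: v'_1 = v1 = 2.00
cos(84deg) = 0.1045, sin(84deg) = 0.9945
v'_2 = v2*cos(theta) - v3*sin(theta) = 2*0.1045 - 3*0.9945 = -2.77
v'_3 = v2*sin(theta) + v3*cos(theta) = 2*0.9945 + 3*0.1045 = 2.30
v' = 2.00*e1 - 2.77*e2 + 2.30*e3


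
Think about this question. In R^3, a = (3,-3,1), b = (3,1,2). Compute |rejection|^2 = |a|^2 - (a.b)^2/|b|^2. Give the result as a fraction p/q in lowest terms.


|a|^2 = 3^2 + (-3)^2 + 1^2 = 19
|b|^2 = 3^2 + 1^2 + 2^2 = 14
a . b = 3*3 + (-3)*1 + 1*2 = 8
(a.b)^2 = 8^2 = 64
|rej|^2 = 19 - 64/14
= (266 - 64)/14
= 202/14
In lowest terms: 101/7


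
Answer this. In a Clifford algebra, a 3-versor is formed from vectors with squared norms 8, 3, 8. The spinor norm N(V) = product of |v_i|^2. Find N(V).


Spinor norm N(V) = |v1|^2 * |v2|^2 * ... * |v3|^2
= 8 * 3 * 8
Running product: 8, 24, 192
N(V) = 192


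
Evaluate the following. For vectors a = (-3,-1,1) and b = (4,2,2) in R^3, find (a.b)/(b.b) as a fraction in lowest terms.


Projection coefficient = (a . b) / (b . b)
a . b = (-3)*4 + (-1)*2 + 1*2
= -12 + (-2) + 2 = -12
b . b = 4^2 + 2^2 + 2^2
= 16 + 4 + 4 = 24
Coefficient = -12/24
In lowest terms: -1/2


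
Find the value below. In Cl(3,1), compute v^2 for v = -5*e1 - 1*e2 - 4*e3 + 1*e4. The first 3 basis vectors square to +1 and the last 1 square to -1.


v^2 = sum of c_i^2 * e_i^2
Positive signature terms (e_i^2 = +1): (-5)^2 + (-1)^2 + (-4)^2 = 42
Negative signature terms (e_j^2 = -1): 1^2 = 1
v^2 = 42 - 1 = 41


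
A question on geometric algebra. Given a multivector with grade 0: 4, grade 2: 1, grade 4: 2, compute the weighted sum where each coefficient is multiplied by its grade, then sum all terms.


Grade-weighted sum = sum of grade_k * coefficient_k
0*4 = 0
2*1 = 2
4*2 = 8
Total = 0 + 2 + 8 = 10


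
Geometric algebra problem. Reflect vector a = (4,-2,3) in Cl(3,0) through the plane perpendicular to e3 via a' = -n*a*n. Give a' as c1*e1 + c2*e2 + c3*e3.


Reflection formula: a' = -n*a*n, with n = e3 (unit vector, n^2 = 1).
For reflection through hyperplane perp to e3:
The component along e3 flips sign, others stay.
a = (4, -2, 3)
a' = (4, -2, -3)
a' = 4*e1 - 2*e2 - 3*e3


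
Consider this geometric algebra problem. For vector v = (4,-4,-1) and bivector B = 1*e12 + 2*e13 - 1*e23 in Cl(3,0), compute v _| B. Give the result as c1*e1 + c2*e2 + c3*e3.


Left contraction v _| B = <vB>_1 (grade-1 part of the geometric product vB).
Using e1_|e12 = e2, e2_|e12 = -e1, e1_|e13 = e3, e3_|e13 = -e1, e2_|e23 = e3, e3_|e23 = -e2:
e1 coeff: -v2*b12 - v3*b13 = -(-4)*(1) - (-1)*(2) = 6
e2 coeff: v1*b12 - v3*b23 = (4)*(1) - (-1)*(-1) = 3
e3 coeff: v1*b13 + v2*b23 = (4)*(2) + (-4)*(-1) = 12
v _| B = 6*e1 + 3*e2 + 12*e3


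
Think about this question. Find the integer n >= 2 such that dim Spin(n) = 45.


dim Spin(n) = dim so(n) = n(n-1)/2.
Solve n(n-1)/2 = 45, i.e. n^2 - n - 90 = 0.
Discriminant = 1 + 8*45 = 361
n = (1 + sqrt(361))/2 = (1 + 19)/2 = 10


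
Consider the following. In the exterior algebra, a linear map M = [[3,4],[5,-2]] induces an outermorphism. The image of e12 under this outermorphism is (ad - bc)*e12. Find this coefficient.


The outermorphism of a linear map f sends e1^e2 to f(e1)^f(e2).
f(e1) = 3*e1 + 5*e2
f(e2) = 4*e1 - 2*e2
f(e1) ^ f(e2) = (3*e1 + 5*e2) ^ (4*e1 - 2*e2)
= 3*(-2)*e12 + 5*4*e21
= (-6 - 20)*e12
= -26*e12
Coefficient = -26


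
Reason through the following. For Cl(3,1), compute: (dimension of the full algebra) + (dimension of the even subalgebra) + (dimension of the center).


n = 3 + 1 = 4
Total dim = 2^4 = 16
Even subalgebra dim = 2^3 = 8
n is even, so center dim = 1
Sum = 16 + 8 + 1 = 25


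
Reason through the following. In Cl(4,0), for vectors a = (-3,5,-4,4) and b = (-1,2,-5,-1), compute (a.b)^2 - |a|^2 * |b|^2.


a . b = (-3)*(-1) + 5*2 + (-4)*(-5) + 4*(-1)
= 3 + 10 + 20 + (-4) = 29
|a|^2 = (-3)^2 + 5^2 + (-4)^2 + 4^2 = 66
|b|^2 = (-1)^2 + 2^2 + (-5)^2 + (-1)^2 = 31
(a.b)^2 = 29^2 = 841
|a|^2 * |b|^2 = 66 * 31 = 2046
Result = 841 - 2046 = -1205


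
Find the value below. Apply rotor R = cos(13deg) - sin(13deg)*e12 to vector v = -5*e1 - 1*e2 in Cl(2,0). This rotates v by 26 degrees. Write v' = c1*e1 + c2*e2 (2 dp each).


Rotor R = cos(13deg) - sin(13deg)*e12
Rotation angle theta = 2 * 13 = 26 degrees
v' = R*v*~R rotates v by theta.
cos(26deg) = 0.8988, sin(26deg) = 0.4384
v'_1 = -5*cos(26deg) - (-1)*sin(26deg)
= -5*0.8988 - (-1)*0.4384
= -4.06
v'_2 = -5*sin(26deg) + (-1)*cos(26deg)
= -5*0.4384 + (-1)*0.8988
= -3.09
v' = -4.06*e1 - 3.09*e2


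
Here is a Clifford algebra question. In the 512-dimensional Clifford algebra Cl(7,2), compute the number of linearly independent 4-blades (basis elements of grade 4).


Number of grade-k basis blades in Cl(p,q) with n = p + q is C(n, k).
n = 7 + 2 = 9
C(9, 4) = 9! / (4! * 5!)
= 362880 / (24 * 120)
= 126


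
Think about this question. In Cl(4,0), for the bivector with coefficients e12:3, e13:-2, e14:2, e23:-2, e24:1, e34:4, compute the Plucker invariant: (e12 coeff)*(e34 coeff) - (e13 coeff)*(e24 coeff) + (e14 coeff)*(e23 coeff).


Plucker relation: af - be + cd
a*f = 3*4 = 12
b*e = (-2)*1 = -2
c*d = 2*(-2) = -4
af - be + cd = 12 - (-2) + (-4)
= 10


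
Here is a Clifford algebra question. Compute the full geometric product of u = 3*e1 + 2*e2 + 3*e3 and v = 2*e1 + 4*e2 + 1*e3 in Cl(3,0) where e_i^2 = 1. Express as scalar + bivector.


In Cl(3,0): e_i^2 = 1, e_ie_j = -e_je_i for i != j.
Scalar part = u . v = 3*2 + 2*4 + 3*1
= 6 + 8 + 3 = 17
e12 coeff = 3*4 - 2*2 = 12 - 4 = 8
e13 coeff = 3*1 - 3*2 = 3 - 6 = -3
e23 coeff = 2*1 - 3*4 = 2 - 12 = -10
uv = 17 + 8*e12 - 3*e13 - 10*e23


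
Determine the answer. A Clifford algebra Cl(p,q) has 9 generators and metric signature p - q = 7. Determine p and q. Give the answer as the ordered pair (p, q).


We need p + q = 9 and p - q = 7.
Adding: 2p = 9 + 7 = 16, so p = 8.
Then q = 9 - 8 = 1.
(p, q) = (8, 1)


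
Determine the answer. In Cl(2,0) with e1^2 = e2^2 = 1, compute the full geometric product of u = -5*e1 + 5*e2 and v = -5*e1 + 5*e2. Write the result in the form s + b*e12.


Expand: (-5*e1 + 5*e2)(-5*e1 + 5*e2)
= (-5)*(-5)*e1e1 + (-5)*5*e1e2 + 5*(-5)*e2e1 + 5*5*e2e2
Using e1^2 = e2^2 = 1, e2e1 = -e1e2:
Scalar part s = (-5)*(-5) + 5*5 = 25 + 25 = 50
Bivector part b = (-5)*5 - 5*(-5) = -25 - (-25) = 0
uv = 50 + 0*e12


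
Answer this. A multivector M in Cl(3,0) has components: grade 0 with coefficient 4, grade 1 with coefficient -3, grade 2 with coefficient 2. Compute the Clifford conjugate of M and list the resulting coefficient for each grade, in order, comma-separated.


Clifford conjugate sign for grade k: (-1)^(k(k+1)/2)
Grade 0: (-1)^(0*1/2) = (-1)^0 = 1, coeff 4 -> 4
Grade 1: (-1)^(1*2/2) = (-1)^1 = -1, coeff -3 -> 3
Grade 2: (-1)^(2*3/2) = (-1)^3 = -1, coeff 2 -> -2
Conjugated coefficients: 4, 3, -2


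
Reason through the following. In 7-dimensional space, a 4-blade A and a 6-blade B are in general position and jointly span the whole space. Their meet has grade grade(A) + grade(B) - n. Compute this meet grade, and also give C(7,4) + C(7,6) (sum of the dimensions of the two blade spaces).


Meet grade = grade(A) + grade(B) - n
= 4 + 6 - 7 = 3
C(7,4) = 35
C(7,6) = 7
dim_A + dim_B = 35 + 7 = 42


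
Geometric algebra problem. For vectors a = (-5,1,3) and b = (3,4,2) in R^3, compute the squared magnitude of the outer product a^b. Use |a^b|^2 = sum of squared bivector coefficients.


a wedge b = (a1*b2 - a2*b1)*e12 + (a1*b3 - a3*b1)*e13 + (a2*b3 - a3*b2)*e23
e12 coeff: (-5)*4 - 1*3 = -20 - 3 = -23
e13 coeff: (-5)*2 - 3*3 = -10 - 9 = -19
e23 coeff: 1*2 - 3*4 = 2 - 12 = -10
|a wedge b|^2 = (-23)^2 + (-19)^2 + (-10)^2
= 529 + 361 + 100
= 990


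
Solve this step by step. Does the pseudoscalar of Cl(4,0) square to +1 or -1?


The pseudoscalar I = e1...e_n (product of all n generators) of Cl(p,q) satisfies I^2 = (-1)^(q + n(n-1)/2).
p = 4, q = 0, n = p + q = 4
n(n-1)/2 = 4 * 3 / 2 = 6
Exponent = q + n(n-1)/2 = 0 + 6 = 6
I^2 = (-1)^6 = +1


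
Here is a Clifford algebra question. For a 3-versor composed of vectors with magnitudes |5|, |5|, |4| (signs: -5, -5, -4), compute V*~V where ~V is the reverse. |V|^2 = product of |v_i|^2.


Each vector v_i has |v_i|^2 = s_i^2
Squared scales: (-5)^2 = 25, (-5)^2 = 25, (-4)^2 = 16
|V|^2 = 25 * 25 * 16
= 10000


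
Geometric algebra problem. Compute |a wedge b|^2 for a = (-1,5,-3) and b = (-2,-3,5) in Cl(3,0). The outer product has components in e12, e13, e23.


a wedge b = (a1*b2 - a2*b1)*e12 + (a1*b3 - a3*b1)*e13 + (a2*b3 - a3*b2)*e23
e12 coeff: (-1)*(-3) - 5*(-2) = 3 - (-10) = 13
e13 coeff: (-1)*5 - (-3)*(-2) = -5 - 6 = -11
e23 coeff: 5*5 - (-3)*(-3) = 25 - 9 = 16
|a wedge b|^2 = 13^2 + (-11)^2 + 16^2
= 169 + 121 + 256
= 546


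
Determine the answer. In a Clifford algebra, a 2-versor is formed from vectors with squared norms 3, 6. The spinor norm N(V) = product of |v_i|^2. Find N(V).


Spinor norm N(V) = |v1|^2 * |v2|^2 * ... * |v2|^2
= 3 * 6
Running product: 3, 18
N(V) = 18


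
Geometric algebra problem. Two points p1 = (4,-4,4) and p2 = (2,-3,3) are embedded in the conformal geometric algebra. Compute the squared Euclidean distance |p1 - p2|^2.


p1 - p2 = (2, -1, 1)
|p1 - p2|^2 = 2^2 + (-1)^2 + 1^2
= 4 + 1 + 1
= 6


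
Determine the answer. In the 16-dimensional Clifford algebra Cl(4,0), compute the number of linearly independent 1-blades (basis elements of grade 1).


Number of grade-k basis blades in Cl(p,q) with n = p + q is C(n, k).
n = 4 + 0 = 4
C(4, 1) = 4! / (1! * 3!)
= 24 / (1 * 6)
= 4


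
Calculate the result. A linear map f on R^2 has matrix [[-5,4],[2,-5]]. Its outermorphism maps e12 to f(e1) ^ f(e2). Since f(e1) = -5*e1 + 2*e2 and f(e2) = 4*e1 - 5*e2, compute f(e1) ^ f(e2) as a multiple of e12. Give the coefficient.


The outermorphism of a linear map f sends e1^e2 to f(e1)^f(e2).
f(e1) = -5*e1 + 2*e2
f(e2) = 4*e1 - 5*e2
f(e1) ^ f(e2) = (-5*e1 + 2*e2) ^ (4*e1 - 5*e2)
= (-5)*(-5)*e12 + 2*4*e21
= (25 - 8)*e12
= 17*e12
Coefficient = 17
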